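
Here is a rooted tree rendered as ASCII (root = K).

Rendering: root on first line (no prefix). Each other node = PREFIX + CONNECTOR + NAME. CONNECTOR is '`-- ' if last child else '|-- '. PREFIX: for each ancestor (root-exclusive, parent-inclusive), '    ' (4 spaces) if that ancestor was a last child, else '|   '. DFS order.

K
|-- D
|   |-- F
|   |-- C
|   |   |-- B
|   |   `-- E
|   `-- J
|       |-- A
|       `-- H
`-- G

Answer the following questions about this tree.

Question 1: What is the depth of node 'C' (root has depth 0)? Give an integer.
Answer: 2

Derivation:
Path from root to C: K -> D -> C
Depth = number of edges = 2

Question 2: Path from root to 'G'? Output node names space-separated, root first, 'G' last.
Answer: K G

Derivation:
Walk down from root: K -> G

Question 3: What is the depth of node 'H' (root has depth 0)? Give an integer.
Answer: 3

Derivation:
Path from root to H: K -> D -> J -> H
Depth = number of edges = 3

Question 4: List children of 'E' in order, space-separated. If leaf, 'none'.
Node E's children (from adjacency): (leaf)

Answer: none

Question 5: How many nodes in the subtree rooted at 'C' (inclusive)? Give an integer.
Subtree rooted at C contains: B, C, E
Count = 3

Answer: 3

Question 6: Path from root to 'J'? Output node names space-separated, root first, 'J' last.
Answer: K D J

Derivation:
Walk down from root: K -> D -> J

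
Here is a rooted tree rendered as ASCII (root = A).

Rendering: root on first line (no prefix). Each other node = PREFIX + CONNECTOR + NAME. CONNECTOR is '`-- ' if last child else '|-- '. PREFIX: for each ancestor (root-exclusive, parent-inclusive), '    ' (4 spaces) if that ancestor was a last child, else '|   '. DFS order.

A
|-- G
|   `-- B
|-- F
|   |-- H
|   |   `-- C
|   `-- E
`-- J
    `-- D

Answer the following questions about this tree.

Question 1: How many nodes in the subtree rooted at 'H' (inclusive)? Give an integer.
Answer: 2

Derivation:
Subtree rooted at H contains: C, H
Count = 2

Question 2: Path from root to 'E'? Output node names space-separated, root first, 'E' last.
Walk down from root: A -> F -> E

Answer: A F E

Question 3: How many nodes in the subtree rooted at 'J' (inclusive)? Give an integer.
Subtree rooted at J contains: D, J
Count = 2

Answer: 2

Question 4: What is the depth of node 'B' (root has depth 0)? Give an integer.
Answer: 2

Derivation:
Path from root to B: A -> G -> B
Depth = number of edges = 2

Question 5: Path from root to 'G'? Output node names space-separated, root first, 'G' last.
Walk down from root: A -> G

Answer: A G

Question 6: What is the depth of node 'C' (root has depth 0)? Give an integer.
Path from root to C: A -> F -> H -> C
Depth = number of edges = 3

Answer: 3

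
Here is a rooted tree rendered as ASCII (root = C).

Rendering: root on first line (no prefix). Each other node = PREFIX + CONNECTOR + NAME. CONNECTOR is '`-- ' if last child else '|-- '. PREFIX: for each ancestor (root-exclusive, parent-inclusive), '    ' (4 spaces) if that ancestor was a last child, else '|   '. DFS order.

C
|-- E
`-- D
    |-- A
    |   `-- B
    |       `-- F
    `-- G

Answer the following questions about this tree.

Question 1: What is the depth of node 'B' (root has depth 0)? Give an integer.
Answer: 3

Derivation:
Path from root to B: C -> D -> A -> B
Depth = number of edges = 3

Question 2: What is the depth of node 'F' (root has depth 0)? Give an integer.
Answer: 4

Derivation:
Path from root to F: C -> D -> A -> B -> F
Depth = number of edges = 4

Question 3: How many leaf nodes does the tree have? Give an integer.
Leaves (nodes with no children): E, F, G

Answer: 3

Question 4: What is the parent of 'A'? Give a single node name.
Scan adjacency: A appears as child of D

Answer: D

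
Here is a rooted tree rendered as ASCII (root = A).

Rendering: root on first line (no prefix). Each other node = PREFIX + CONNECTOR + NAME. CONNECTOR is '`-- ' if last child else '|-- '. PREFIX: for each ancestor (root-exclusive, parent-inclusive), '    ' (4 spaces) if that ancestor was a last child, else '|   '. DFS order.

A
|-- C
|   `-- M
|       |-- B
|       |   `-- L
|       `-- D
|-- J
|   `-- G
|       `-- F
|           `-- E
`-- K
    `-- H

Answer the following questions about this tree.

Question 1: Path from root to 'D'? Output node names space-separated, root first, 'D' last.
Answer: A C M D

Derivation:
Walk down from root: A -> C -> M -> D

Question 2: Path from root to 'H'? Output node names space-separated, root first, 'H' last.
Walk down from root: A -> K -> H

Answer: A K H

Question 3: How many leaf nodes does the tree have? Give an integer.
Leaves (nodes with no children): D, E, H, L

Answer: 4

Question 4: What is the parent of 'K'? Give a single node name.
Scan adjacency: K appears as child of A

Answer: A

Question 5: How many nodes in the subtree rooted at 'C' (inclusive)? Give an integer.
Subtree rooted at C contains: B, C, D, L, M
Count = 5

Answer: 5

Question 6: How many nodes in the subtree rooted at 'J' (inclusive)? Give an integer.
Answer: 4

Derivation:
Subtree rooted at J contains: E, F, G, J
Count = 4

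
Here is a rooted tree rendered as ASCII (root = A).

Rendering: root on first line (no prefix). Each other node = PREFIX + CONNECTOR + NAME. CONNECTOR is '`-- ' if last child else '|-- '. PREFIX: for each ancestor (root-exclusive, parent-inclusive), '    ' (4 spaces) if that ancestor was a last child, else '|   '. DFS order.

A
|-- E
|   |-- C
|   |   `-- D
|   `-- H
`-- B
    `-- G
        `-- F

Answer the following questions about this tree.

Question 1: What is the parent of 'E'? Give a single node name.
Answer: A

Derivation:
Scan adjacency: E appears as child of A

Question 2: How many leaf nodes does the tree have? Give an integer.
Answer: 3

Derivation:
Leaves (nodes with no children): D, F, H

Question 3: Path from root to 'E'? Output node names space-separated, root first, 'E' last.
Walk down from root: A -> E

Answer: A E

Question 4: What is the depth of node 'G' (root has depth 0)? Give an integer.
Path from root to G: A -> B -> G
Depth = number of edges = 2

Answer: 2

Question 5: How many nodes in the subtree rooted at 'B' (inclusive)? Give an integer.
Answer: 3

Derivation:
Subtree rooted at B contains: B, F, G
Count = 3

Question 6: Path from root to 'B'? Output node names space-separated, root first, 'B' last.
Answer: A B

Derivation:
Walk down from root: A -> B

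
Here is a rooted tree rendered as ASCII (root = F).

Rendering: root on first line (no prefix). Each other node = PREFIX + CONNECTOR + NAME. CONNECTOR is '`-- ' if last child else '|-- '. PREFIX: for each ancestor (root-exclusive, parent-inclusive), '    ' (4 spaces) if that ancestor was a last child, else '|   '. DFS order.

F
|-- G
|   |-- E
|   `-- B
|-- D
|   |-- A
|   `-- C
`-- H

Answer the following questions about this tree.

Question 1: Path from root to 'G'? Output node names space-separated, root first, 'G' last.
Answer: F G

Derivation:
Walk down from root: F -> G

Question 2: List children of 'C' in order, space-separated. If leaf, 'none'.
Answer: none

Derivation:
Node C's children (from adjacency): (leaf)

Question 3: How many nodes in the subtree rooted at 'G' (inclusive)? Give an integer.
Answer: 3

Derivation:
Subtree rooted at G contains: B, E, G
Count = 3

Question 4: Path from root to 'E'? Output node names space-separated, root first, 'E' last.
Answer: F G E

Derivation:
Walk down from root: F -> G -> E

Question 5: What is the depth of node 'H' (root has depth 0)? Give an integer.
Path from root to H: F -> H
Depth = number of edges = 1

Answer: 1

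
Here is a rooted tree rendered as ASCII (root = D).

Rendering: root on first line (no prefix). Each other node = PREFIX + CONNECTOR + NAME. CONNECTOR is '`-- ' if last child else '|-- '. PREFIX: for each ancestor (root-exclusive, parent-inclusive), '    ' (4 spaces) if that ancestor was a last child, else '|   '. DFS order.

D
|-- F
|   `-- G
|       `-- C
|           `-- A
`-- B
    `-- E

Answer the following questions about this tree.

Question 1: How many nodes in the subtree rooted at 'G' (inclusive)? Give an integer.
Answer: 3

Derivation:
Subtree rooted at G contains: A, C, G
Count = 3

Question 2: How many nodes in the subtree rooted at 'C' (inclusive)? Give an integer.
Answer: 2

Derivation:
Subtree rooted at C contains: A, C
Count = 2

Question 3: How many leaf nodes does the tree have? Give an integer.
Answer: 2

Derivation:
Leaves (nodes with no children): A, E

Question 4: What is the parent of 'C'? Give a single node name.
Scan adjacency: C appears as child of G

Answer: G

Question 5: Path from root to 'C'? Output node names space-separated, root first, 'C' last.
Answer: D F G C

Derivation:
Walk down from root: D -> F -> G -> C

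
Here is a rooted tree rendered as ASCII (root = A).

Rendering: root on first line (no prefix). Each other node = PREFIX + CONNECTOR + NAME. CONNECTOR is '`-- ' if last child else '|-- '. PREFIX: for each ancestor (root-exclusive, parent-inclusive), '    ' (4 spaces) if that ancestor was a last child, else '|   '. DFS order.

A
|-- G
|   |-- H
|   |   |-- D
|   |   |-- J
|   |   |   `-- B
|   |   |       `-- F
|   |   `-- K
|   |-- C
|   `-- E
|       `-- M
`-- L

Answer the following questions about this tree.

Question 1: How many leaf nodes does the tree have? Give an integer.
Answer: 6

Derivation:
Leaves (nodes with no children): C, D, F, K, L, M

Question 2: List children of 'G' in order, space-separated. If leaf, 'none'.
Node G's children (from adjacency): H, C, E

Answer: H C E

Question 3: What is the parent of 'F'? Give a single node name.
Answer: B

Derivation:
Scan adjacency: F appears as child of B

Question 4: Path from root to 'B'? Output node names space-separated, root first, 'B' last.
Answer: A G H J B

Derivation:
Walk down from root: A -> G -> H -> J -> B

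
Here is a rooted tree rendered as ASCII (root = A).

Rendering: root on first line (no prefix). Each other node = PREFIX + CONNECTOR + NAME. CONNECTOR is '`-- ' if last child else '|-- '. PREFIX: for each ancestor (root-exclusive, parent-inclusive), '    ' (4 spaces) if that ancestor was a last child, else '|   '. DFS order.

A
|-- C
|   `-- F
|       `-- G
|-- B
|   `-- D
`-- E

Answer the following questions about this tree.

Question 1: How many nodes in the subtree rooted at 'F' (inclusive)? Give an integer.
Subtree rooted at F contains: F, G
Count = 2

Answer: 2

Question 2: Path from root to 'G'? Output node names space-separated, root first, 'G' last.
Walk down from root: A -> C -> F -> G

Answer: A C F G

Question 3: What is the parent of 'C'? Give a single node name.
Scan adjacency: C appears as child of A

Answer: A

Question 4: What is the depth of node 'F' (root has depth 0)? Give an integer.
Path from root to F: A -> C -> F
Depth = number of edges = 2

Answer: 2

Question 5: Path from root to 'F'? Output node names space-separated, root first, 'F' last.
Walk down from root: A -> C -> F

Answer: A C F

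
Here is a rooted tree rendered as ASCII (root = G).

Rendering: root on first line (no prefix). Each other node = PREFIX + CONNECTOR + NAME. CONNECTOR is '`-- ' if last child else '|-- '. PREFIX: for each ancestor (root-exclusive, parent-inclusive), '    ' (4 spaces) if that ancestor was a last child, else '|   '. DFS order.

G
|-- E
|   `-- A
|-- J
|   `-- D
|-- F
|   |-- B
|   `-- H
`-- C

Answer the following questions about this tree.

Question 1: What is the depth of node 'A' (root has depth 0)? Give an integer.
Answer: 2

Derivation:
Path from root to A: G -> E -> A
Depth = number of edges = 2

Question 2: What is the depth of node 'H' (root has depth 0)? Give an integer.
Path from root to H: G -> F -> H
Depth = number of edges = 2

Answer: 2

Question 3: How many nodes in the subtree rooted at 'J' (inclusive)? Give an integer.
Answer: 2

Derivation:
Subtree rooted at J contains: D, J
Count = 2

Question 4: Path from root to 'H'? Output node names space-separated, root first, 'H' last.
Answer: G F H

Derivation:
Walk down from root: G -> F -> H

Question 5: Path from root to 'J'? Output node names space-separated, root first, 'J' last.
Answer: G J

Derivation:
Walk down from root: G -> J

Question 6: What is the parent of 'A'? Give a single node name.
Scan adjacency: A appears as child of E

Answer: E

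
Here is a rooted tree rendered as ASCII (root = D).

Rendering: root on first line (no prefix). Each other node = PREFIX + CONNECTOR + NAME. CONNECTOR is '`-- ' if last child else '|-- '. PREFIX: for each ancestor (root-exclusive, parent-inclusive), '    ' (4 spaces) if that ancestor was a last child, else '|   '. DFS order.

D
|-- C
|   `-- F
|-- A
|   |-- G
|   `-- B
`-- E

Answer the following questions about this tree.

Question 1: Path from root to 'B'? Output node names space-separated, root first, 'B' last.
Walk down from root: D -> A -> B

Answer: D A B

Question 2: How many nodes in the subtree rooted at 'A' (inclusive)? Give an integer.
Subtree rooted at A contains: A, B, G
Count = 3

Answer: 3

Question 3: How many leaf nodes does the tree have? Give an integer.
Leaves (nodes with no children): B, E, F, G

Answer: 4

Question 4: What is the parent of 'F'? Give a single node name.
Scan adjacency: F appears as child of C

Answer: C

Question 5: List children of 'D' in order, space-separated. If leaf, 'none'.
Node D's children (from adjacency): C, A, E

Answer: C A E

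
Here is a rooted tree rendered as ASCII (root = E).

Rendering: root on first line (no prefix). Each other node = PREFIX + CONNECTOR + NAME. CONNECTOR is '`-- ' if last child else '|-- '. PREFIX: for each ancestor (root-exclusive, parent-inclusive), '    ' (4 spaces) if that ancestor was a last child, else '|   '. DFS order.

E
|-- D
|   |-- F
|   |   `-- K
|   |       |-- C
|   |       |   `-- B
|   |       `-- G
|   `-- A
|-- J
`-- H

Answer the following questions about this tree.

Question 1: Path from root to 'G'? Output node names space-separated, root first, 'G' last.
Answer: E D F K G

Derivation:
Walk down from root: E -> D -> F -> K -> G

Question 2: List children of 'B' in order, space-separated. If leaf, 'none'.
Answer: none

Derivation:
Node B's children (from adjacency): (leaf)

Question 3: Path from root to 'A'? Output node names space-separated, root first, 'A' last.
Walk down from root: E -> D -> A

Answer: E D A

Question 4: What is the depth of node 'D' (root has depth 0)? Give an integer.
Path from root to D: E -> D
Depth = number of edges = 1

Answer: 1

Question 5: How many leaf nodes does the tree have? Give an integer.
Leaves (nodes with no children): A, B, G, H, J

Answer: 5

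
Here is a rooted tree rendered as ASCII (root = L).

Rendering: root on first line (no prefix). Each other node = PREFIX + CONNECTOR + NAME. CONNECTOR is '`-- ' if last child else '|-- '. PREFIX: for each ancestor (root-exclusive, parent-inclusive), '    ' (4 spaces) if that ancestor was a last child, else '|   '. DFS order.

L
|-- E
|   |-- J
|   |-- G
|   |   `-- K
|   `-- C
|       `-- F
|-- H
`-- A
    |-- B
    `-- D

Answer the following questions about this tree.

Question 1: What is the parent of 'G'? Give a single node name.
Scan adjacency: G appears as child of E

Answer: E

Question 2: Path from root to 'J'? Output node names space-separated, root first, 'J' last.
Walk down from root: L -> E -> J

Answer: L E J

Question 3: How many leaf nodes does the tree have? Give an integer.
Leaves (nodes with no children): B, D, F, H, J, K

Answer: 6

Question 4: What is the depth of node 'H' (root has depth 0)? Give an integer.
Answer: 1

Derivation:
Path from root to H: L -> H
Depth = number of edges = 1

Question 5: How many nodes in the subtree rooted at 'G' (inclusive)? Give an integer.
Subtree rooted at G contains: G, K
Count = 2

Answer: 2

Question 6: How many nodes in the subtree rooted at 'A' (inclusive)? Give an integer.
Answer: 3

Derivation:
Subtree rooted at A contains: A, B, D
Count = 3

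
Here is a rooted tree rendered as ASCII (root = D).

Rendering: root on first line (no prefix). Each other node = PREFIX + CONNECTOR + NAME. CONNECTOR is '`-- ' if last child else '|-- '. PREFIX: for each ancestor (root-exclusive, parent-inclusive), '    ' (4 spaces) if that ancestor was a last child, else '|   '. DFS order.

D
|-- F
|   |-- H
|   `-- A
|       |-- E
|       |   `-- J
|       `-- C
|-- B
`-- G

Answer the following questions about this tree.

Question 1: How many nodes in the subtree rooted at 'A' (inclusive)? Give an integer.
Answer: 4

Derivation:
Subtree rooted at A contains: A, C, E, J
Count = 4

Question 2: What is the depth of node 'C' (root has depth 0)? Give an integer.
Answer: 3

Derivation:
Path from root to C: D -> F -> A -> C
Depth = number of edges = 3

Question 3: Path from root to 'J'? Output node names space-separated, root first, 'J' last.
Answer: D F A E J

Derivation:
Walk down from root: D -> F -> A -> E -> J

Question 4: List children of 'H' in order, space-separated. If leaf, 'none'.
Node H's children (from adjacency): (leaf)

Answer: none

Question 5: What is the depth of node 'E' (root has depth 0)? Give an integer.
Path from root to E: D -> F -> A -> E
Depth = number of edges = 3

Answer: 3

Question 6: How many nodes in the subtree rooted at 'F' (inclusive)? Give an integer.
Subtree rooted at F contains: A, C, E, F, H, J
Count = 6

Answer: 6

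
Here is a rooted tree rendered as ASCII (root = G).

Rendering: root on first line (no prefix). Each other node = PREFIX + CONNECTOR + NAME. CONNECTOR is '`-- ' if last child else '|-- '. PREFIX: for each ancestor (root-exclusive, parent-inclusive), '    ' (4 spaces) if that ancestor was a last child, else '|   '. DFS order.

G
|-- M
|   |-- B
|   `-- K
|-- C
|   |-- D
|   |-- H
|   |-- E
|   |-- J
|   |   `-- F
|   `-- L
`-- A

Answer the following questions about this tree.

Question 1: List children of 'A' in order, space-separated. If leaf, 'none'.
Answer: none

Derivation:
Node A's children (from adjacency): (leaf)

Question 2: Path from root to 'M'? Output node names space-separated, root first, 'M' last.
Walk down from root: G -> M

Answer: G M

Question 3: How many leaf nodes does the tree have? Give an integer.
Answer: 8

Derivation:
Leaves (nodes with no children): A, B, D, E, F, H, K, L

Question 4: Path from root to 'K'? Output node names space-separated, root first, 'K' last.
Walk down from root: G -> M -> K

Answer: G M K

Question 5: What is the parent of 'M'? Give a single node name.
Answer: G

Derivation:
Scan adjacency: M appears as child of G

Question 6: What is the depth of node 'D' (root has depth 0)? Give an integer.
Answer: 2

Derivation:
Path from root to D: G -> C -> D
Depth = number of edges = 2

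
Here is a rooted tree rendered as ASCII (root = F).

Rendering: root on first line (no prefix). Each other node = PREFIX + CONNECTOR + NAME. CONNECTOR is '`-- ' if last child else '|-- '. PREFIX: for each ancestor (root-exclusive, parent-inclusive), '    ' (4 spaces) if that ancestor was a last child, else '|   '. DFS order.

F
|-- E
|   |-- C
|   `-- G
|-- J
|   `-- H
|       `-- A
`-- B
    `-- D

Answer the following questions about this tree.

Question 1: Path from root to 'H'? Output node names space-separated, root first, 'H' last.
Answer: F J H

Derivation:
Walk down from root: F -> J -> H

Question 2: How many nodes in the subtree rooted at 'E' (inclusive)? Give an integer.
Subtree rooted at E contains: C, E, G
Count = 3

Answer: 3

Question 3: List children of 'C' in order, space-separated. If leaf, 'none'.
Answer: none

Derivation:
Node C's children (from adjacency): (leaf)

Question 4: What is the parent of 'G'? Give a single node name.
Answer: E

Derivation:
Scan adjacency: G appears as child of E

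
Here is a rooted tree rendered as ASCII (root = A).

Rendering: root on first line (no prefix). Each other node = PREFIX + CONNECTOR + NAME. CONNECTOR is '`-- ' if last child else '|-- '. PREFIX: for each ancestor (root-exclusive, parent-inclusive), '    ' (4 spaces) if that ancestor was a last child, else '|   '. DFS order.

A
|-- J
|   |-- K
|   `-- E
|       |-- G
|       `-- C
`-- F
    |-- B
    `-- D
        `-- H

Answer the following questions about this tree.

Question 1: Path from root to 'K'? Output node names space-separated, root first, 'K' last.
Answer: A J K

Derivation:
Walk down from root: A -> J -> K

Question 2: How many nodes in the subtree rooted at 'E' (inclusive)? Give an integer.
Subtree rooted at E contains: C, E, G
Count = 3

Answer: 3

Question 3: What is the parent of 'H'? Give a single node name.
Answer: D

Derivation:
Scan adjacency: H appears as child of D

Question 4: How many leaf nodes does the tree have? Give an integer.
Answer: 5

Derivation:
Leaves (nodes with no children): B, C, G, H, K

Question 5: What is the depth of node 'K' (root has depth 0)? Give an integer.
Answer: 2

Derivation:
Path from root to K: A -> J -> K
Depth = number of edges = 2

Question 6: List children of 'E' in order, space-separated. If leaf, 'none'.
Answer: G C

Derivation:
Node E's children (from adjacency): G, C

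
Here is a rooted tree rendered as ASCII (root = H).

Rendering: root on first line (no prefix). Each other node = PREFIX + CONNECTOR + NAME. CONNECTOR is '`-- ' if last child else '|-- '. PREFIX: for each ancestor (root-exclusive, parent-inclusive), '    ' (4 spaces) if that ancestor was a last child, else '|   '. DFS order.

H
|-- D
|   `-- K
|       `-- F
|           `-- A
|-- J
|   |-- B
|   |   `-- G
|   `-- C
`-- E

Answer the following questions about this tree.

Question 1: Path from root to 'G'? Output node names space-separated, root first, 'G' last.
Answer: H J B G

Derivation:
Walk down from root: H -> J -> B -> G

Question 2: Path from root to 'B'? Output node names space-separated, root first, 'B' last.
Answer: H J B

Derivation:
Walk down from root: H -> J -> B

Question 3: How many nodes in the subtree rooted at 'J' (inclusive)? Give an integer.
Answer: 4

Derivation:
Subtree rooted at J contains: B, C, G, J
Count = 4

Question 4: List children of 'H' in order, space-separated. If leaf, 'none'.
Node H's children (from adjacency): D, J, E

Answer: D J E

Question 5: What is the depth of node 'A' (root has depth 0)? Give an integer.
Path from root to A: H -> D -> K -> F -> A
Depth = number of edges = 4

Answer: 4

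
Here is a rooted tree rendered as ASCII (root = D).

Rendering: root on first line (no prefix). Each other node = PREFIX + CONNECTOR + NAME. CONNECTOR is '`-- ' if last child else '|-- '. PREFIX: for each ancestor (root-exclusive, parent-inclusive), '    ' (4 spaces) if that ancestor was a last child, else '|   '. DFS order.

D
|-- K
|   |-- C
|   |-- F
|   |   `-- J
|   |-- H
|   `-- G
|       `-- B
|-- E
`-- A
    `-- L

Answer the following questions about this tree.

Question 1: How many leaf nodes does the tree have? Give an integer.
Leaves (nodes with no children): B, C, E, H, J, L

Answer: 6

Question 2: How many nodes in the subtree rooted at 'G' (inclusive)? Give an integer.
Answer: 2

Derivation:
Subtree rooted at G contains: B, G
Count = 2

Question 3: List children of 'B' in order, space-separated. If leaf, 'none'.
Answer: none

Derivation:
Node B's children (from adjacency): (leaf)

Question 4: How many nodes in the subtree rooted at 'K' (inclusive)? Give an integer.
Subtree rooted at K contains: B, C, F, G, H, J, K
Count = 7

Answer: 7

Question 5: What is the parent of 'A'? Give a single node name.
Scan adjacency: A appears as child of D

Answer: D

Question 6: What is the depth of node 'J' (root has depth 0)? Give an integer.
Answer: 3

Derivation:
Path from root to J: D -> K -> F -> J
Depth = number of edges = 3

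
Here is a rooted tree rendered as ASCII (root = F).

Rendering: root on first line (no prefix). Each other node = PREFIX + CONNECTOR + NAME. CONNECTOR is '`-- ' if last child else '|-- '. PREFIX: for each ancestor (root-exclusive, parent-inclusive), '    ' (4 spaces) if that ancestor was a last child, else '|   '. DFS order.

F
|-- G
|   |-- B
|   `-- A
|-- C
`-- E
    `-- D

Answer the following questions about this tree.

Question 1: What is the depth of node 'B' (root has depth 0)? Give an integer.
Answer: 2

Derivation:
Path from root to B: F -> G -> B
Depth = number of edges = 2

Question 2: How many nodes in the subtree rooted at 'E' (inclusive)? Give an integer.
Subtree rooted at E contains: D, E
Count = 2

Answer: 2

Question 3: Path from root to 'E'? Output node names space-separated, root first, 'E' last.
Walk down from root: F -> E

Answer: F E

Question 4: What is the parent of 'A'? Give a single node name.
Answer: G

Derivation:
Scan adjacency: A appears as child of G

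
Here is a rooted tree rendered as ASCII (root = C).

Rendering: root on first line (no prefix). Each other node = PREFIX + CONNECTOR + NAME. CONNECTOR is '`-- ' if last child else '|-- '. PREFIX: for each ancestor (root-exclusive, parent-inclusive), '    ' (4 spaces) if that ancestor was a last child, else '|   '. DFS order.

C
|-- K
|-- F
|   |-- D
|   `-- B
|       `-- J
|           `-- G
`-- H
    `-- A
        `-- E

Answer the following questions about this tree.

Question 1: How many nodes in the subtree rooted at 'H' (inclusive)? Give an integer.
Subtree rooted at H contains: A, E, H
Count = 3

Answer: 3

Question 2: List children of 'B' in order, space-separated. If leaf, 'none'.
Answer: J

Derivation:
Node B's children (from adjacency): J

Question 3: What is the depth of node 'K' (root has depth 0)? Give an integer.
Answer: 1

Derivation:
Path from root to K: C -> K
Depth = number of edges = 1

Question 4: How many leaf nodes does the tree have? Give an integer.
Answer: 4

Derivation:
Leaves (nodes with no children): D, E, G, K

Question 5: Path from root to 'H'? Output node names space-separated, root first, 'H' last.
Walk down from root: C -> H

Answer: C H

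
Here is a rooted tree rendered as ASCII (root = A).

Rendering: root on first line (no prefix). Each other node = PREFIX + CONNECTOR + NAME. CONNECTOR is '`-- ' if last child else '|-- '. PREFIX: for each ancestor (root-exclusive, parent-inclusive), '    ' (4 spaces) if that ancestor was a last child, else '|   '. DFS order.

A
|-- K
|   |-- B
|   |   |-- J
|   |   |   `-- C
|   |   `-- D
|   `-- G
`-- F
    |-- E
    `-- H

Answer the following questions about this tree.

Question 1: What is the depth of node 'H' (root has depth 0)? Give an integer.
Path from root to H: A -> F -> H
Depth = number of edges = 2

Answer: 2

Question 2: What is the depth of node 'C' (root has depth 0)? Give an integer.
Path from root to C: A -> K -> B -> J -> C
Depth = number of edges = 4

Answer: 4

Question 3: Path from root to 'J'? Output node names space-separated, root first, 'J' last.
Answer: A K B J

Derivation:
Walk down from root: A -> K -> B -> J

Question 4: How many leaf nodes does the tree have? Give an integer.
Leaves (nodes with no children): C, D, E, G, H

Answer: 5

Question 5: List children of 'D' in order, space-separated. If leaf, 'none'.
Answer: none

Derivation:
Node D's children (from adjacency): (leaf)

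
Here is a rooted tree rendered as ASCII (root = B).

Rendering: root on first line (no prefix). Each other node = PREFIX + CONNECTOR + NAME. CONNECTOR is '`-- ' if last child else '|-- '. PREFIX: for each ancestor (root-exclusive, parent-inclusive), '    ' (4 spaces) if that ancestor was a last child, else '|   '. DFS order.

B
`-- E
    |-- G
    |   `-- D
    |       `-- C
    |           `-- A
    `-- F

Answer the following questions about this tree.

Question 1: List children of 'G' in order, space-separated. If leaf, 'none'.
Node G's children (from adjacency): D

Answer: D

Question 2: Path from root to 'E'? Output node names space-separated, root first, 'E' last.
Walk down from root: B -> E

Answer: B E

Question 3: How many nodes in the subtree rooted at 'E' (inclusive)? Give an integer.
Answer: 6

Derivation:
Subtree rooted at E contains: A, C, D, E, F, G
Count = 6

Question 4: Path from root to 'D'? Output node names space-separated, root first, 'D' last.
Walk down from root: B -> E -> G -> D

Answer: B E G D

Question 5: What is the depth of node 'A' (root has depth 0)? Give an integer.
Answer: 5

Derivation:
Path from root to A: B -> E -> G -> D -> C -> A
Depth = number of edges = 5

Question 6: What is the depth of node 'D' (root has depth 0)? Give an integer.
Path from root to D: B -> E -> G -> D
Depth = number of edges = 3

Answer: 3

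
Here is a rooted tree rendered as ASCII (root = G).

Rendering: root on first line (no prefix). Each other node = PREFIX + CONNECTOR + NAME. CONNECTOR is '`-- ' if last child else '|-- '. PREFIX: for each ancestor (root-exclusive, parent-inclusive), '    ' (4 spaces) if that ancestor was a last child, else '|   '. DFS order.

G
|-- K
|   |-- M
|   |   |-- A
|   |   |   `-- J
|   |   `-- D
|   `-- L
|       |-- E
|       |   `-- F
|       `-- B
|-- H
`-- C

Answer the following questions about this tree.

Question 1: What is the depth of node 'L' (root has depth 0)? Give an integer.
Answer: 2

Derivation:
Path from root to L: G -> K -> L
Depth = number of edges = 2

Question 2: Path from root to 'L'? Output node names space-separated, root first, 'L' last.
Walk down from root: G -> K -> L

Answer: G K L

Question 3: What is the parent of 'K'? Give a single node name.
Answer: G

Derivation:
Scan adjacency: K appears as child of G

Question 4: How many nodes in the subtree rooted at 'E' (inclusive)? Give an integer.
Answer: 2

Derivation:
Subtree rooted at E contains: E, F
Count = 2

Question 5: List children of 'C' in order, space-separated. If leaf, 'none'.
Node C's children (from adjacency): (leaf)

Answer: none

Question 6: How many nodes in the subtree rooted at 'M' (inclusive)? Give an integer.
Answer: 4

Derivation:
Subtree rooted at M contains: A, D, J, M
Count = 4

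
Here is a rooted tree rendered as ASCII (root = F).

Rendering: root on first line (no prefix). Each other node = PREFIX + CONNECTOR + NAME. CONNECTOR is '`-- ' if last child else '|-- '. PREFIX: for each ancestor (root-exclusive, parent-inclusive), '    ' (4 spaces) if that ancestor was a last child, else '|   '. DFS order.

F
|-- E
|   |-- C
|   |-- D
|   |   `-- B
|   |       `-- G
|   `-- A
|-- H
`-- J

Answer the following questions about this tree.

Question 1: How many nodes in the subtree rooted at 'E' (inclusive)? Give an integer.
Answer: 6

Derivation:
Subtree rooted at E contains: A, B, C, D, E, G
Count = 6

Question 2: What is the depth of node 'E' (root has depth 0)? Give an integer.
Path from root to E: F -> E
Depth = number of edges = 1

Answer: 1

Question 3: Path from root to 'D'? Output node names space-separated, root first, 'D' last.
Walk down from root: F -> E -> D

Answer: F E D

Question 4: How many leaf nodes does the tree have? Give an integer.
Leaves (nodes with no children): A, C, G, H, J

Answer: 5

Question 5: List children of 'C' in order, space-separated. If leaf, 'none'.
Answer: none

Derivation:
Node C's children (from adjacency): (leaf)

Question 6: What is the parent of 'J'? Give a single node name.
Answer: F

Derivation:
Scan adjacency: J appears as child of F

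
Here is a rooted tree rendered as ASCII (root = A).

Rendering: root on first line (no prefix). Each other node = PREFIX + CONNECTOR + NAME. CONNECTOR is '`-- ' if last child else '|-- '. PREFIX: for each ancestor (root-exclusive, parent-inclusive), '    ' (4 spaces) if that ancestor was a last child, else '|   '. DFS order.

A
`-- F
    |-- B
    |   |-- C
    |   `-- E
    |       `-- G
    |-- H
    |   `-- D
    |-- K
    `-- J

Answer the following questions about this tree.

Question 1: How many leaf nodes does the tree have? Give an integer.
Answer: 5

Derivation:
Leaves (nodes with no children): C, D, G, J, K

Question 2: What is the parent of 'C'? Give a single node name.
Scan adjacency: C appears as child of B

Answer: B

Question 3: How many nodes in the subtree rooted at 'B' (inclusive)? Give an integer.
Answer: 4

Derivation:
Subtree rooted at B contains: B, C, E, G
Count = 4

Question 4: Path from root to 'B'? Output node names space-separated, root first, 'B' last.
Walk down from root: A -> F -> B

Answer: A F B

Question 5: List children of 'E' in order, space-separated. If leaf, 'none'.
Answer: G

Derivation:
Node E's children (from adjacency): G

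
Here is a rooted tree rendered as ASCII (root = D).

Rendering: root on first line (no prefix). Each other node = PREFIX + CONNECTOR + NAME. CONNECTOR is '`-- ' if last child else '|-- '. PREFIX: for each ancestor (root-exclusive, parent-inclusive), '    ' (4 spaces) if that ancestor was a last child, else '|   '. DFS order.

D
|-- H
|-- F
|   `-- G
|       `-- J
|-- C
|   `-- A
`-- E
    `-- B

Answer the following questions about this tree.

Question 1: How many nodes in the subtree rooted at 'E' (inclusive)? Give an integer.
Answer: 2

Derivation:
Subtree rooted at E contains: B, E
Count = 2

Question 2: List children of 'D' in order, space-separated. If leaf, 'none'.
Answer: H F C E

Derivation:
Node D's children (from adjacency): H, F, C, E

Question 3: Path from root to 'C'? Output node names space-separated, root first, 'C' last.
Walk down from root: D -> C

Answer: D C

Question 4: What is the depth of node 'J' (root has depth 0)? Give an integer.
Answer: 3

Derivation:
Path from root to J: D -> F -> G -> J
Depth = number of edges = 3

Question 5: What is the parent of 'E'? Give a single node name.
Scan adjacency: E appears as child of D

Answer: D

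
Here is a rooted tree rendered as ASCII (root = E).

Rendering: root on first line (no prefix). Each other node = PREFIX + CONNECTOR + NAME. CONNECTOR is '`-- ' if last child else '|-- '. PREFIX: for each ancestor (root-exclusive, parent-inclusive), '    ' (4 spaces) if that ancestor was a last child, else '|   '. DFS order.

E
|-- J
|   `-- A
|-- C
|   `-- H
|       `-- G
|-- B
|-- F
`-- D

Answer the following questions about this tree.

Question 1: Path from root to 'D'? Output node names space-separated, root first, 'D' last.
Answer: E D

Derivation:
Walk down from root: E -> D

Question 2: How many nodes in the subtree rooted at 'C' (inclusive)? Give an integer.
Subtree rooted at C contains: C, G, H
Count = 3

Answer: 3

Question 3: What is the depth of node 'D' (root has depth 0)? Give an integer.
Answer: 1

Derivation:
Path from root to D: E -> D
Depth = number of edges = 1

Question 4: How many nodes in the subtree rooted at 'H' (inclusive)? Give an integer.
Subtree rooted at H contains: G, H
Count = 2

Answer: 2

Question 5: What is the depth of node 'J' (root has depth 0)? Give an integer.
Path from root to J: E -> J
Depth = number of edges = 1

Answer: 1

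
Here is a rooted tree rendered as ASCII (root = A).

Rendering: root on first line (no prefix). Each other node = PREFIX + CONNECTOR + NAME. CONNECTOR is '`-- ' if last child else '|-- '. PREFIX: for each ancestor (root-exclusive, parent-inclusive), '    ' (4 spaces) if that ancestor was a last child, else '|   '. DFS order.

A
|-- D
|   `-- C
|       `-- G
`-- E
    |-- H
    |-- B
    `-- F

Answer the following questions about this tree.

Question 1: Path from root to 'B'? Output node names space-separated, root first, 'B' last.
Walk down from root: A -> E -> B

Answer: A E B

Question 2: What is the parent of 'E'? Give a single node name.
Answer: A

Derivation:
Scan adjacency: E appears as child of A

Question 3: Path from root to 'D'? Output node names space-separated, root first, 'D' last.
Answer: A D

Derivation:
Walk down from root: A -> D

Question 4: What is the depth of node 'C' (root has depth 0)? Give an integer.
Answer: 2

Derivation:
Path from root to C: A -> D -> C
Depth = number of edges = 2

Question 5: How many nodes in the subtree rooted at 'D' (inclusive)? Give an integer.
Subtree rooted at D contains: C, D, G
Count = 3

Answer: 3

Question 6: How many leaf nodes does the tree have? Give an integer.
Leaves (nodes with no children): B, F, G, H

Answer: 4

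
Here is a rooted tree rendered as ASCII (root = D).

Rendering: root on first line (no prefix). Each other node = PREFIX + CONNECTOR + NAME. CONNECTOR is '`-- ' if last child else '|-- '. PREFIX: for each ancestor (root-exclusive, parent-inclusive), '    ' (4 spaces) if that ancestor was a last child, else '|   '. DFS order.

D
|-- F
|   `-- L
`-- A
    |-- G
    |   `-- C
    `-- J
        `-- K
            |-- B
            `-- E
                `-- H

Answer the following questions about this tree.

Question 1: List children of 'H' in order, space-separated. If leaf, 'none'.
Answer: none

Derivation:
Node H's children (from adjacency): (leaf)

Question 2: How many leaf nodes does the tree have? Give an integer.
Answer: 4

Derivation:
Leaves (nodes with no children): B, C, H, L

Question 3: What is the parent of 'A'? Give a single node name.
Answer: D

Derivation:
Scan adjacency: A appears as child of D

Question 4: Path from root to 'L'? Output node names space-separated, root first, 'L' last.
Answer: D F L

Derivation:
Walk down from root: D -> F -> L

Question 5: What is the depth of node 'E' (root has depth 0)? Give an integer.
Answer: 4

Derivation:
Path from root to E: D -> A -> J -> K -> E
Depth = number of edges = 4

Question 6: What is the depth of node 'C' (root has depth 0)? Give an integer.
Path from root to C: D -> A -> G -> C
Depth = number of edges = 3

Answer: 3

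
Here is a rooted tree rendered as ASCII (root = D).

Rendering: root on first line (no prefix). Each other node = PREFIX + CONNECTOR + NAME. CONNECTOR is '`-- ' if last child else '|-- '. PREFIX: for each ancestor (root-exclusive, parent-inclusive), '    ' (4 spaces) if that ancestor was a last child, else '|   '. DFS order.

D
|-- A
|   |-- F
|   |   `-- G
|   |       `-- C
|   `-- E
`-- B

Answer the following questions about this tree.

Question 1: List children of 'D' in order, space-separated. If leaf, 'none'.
Answer: A B

Derivation:
Node D's children (from adjacency): A, B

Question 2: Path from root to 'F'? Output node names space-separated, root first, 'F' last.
Walk down from root: D -> A -> F

Answer: D A F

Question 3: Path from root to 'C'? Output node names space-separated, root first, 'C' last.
Walk down from root: D -> A -> F -> G -> C

Answer: D A F G C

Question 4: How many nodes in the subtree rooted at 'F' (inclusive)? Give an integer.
Answer: 3

Derivation:
Subtree rooted at F contains: C, F, G
Count = 3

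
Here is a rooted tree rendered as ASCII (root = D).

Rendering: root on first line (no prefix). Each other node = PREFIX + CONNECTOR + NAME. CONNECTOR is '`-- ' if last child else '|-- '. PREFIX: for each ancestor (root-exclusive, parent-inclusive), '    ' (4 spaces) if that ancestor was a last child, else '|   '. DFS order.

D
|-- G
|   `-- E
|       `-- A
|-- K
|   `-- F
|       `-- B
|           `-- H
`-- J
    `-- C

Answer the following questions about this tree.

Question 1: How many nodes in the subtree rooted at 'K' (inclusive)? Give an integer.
Subtree rooted at K contains: B, F, H, K
Count = 4

Answer: 4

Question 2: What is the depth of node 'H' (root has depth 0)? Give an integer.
Path from root to H: D -> K -> F -> B -> H
Depth = number of edges = 4

Answer: 4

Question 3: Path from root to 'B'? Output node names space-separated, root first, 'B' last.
Walk down from root: D -> K -> F -> B

Answer: D K F B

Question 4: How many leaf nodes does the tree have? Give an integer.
Answer: 3

Derivation:
Leaves (nodes with no children): A, C, H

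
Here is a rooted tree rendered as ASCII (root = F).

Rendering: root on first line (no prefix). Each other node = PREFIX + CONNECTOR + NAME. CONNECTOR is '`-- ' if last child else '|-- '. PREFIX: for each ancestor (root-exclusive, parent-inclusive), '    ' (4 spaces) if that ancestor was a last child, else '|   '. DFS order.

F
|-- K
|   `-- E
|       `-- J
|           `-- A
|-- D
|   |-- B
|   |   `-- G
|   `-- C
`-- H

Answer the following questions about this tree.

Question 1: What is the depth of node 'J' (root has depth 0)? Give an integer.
Answer: 3

Derivation:
Path from root to J: F -> K -> E -> J
Depth = number of edges = 3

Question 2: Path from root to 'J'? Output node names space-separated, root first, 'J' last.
Walk down from root: F -> K -> E -> J

Answer: F K E J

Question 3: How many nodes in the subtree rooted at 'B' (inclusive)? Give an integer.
Subtree rooted at B contains: B, G
Count = 2

Answer: 2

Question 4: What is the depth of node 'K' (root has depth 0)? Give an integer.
Answer: 1

Derivation:
Path from root to K: F -> K
Depth = number of edges = 1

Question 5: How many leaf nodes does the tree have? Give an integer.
Answer: 4

Derivation:
Leaves (nodes with no children): A, C, G, H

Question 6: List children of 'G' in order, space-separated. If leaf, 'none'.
Answer: none

Derivation:
Node G's children (from adjacency): (leaf)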